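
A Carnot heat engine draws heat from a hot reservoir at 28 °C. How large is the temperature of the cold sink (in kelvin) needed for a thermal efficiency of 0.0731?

T_H = 28 °C → 28 + 273.15 = 301.15 K.
From η = 1 − T_C/T_H, T_C = T_H·(1 − η) = 301.15 × (1 − 0.0731) = 279 K.

T_C ≈ 279 K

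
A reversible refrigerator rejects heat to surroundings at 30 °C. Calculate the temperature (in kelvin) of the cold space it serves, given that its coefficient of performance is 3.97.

T_H = 30 °C → 30 + 273.15 = 303.15 K.
COP_R = T_C/(T_H − T_C) ⇒ T_C = T_H·COP_R/(1 + COP_R) = 303.15 × 3.97/(1 + 3.97) = 242 K.

T_C ≈ 242 K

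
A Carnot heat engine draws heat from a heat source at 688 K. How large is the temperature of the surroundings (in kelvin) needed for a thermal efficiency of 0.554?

T_C ≈ 307 K

From η = 1 − T_C/T_H, T_C = T_H·(1 − η) = 688.00 × (1 − 0.554) = 307 K.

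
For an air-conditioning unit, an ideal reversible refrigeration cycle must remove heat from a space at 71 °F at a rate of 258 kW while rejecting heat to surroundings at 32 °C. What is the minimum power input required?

Ẇ_in ≈ 9.043 kW

T_H = 32 °C → 32 + 273.15 = 305.15 K.
T_C = 71 °F → (71 − 32) × 5/9 = 21.67 °C = 294.82 K.
The reversible coefficient of performance is COP_R = T_C/(T_H − T_C) = 294.82/10.33 = 28.5306.
W = Q_C/COP_R = 258/28.5306 = 9.043 kW.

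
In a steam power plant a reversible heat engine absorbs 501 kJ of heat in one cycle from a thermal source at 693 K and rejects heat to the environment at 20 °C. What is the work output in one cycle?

T_C = 20 °C → 20 + 273.15 = 293.15 K.
The Carnot efficiency is η = 1 − T_C/T_H = 1 − 293.15/693.00 = 0.5770.
W = η·Q_H = 0.5770 × 501 = 289 kJ.

W ≈ 289 kJ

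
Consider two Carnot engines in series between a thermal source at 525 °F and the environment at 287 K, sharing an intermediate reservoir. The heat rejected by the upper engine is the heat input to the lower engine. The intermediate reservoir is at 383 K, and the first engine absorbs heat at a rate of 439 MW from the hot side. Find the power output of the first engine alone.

T_H = 525 °F → (525 − 32) × 5/9 = 273.89 °C = 547.04 K.
First-stage efficiency η₁ = 1 − T_m/T_H = 1 − 383.00/547.04 = 0.2999.
W₁ = η₁·Q_H = 0.2999 × 439 = 131.6 MW.

Ẇ₁ ≈ 131.6 MW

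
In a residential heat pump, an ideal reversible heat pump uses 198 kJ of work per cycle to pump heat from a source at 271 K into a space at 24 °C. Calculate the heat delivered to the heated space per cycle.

Q_H ≈ 2250 kJ

T_H = 24 °C → 24 + 273.15 = 297.15 K.
Reversible heating COP: COP_HP = T_H/(T_H − T_C) = 297.15/26.15 = 11.3633.
Q_H = COP_HP · W = 11.3633 × 198 = 2250 kJ.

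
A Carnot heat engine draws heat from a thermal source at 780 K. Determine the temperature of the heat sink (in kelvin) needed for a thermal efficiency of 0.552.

T_C ≈ 349.4 K

From η = 1 − T_C/T_H, T_C = T_H·(1 − η) = 780.00 × (1 − 0.552) = 349.4 K.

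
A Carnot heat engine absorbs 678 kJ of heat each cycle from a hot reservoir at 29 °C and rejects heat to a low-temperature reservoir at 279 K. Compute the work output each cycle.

T_H = 29 °C → 29 + 273.15 = 302.15 K.
Carnot efficiency: η = 1 − T_C/T_H = 1 − 279.00/302.15 = 0.0766.
W = η·Q_H = 0.0766 × 678 = 51.9 kJ.

W ≈ 51.9 kJ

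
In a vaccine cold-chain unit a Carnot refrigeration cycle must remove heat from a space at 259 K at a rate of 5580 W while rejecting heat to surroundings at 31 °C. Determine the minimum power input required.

T_H = 31 °C → 31 + 273.15 = 304.15 K.
For a reversible refrigerator, COP_R = T_C/(T_H − T_C) = 259.00/45.15 = 5.7364.
W = Q_C/COP_R = 5580/5.7364 = 973 W.

Ẇ_in ≈ 973 W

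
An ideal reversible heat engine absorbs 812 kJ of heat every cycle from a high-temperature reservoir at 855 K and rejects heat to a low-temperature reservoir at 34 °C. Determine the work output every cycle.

W ≈ 520 kJ

T_C = 34 °C → 34 + 273.15 = 307.15 K.
The Carnot efficiency is η = 1 − T_C/T_H = 1 − 307.15/855.00 = 0.6408.
W = η·Q_H = 0.6408 × 812 = 520 kJ.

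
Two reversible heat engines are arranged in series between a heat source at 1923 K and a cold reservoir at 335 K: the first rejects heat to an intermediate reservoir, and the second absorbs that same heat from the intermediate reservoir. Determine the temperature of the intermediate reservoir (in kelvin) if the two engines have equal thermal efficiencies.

T_m ≈ 802.6 K

Equal efficiencies require 1 − T_m/T_H = 1 − T_C/T_m, i.e. T_m/T_H = T_C/T_m, so T_m = √(T_H·T_C) = √(1923.00 × 335.00) = 802.6 K.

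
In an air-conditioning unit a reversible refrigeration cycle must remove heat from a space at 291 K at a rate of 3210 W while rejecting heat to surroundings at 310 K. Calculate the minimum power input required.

Ẇ_in ≈ 209.6 W

The reversible coefficient of performance is COP_R = T_C/(T_H − T_C) = 291.00/19.00 = 15.3158.
W = Q_C/COP_R = 3210/15.3158 = 209.6 W.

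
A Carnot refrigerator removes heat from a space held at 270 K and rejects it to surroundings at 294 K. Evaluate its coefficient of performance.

For a reversible refrigerator, COP_R = T_C/(T_H − T_C) = 270.00/(294.00 − 270.00) = 11.25.

COP_R ≈ 11.25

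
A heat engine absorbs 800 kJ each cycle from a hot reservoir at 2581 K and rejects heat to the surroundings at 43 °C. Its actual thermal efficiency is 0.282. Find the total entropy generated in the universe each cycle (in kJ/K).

T_C = 43 °C → 43 + 273.15 = 316.15 K.
W = η·Q_H = 0.282 × 800 = 225.6 kJ, so Q_C = Q_H − W = 574.4 kJ.
The hot reservoir loses entropy Q_H/T_H = 800/2581.00 = 0.3100 kJ/K; the cold reservoir gains Q_C/T_C = 574.4/316.15 = 1.817 kJ/K.
ΔS_univ = −Q_H/T_H + Q_C/T_C = 1.51 kJ/K (> 0, since η = 0.282 < η_Carnot = 0.878).

ΔS_univ ≈ 1.51 kJ/K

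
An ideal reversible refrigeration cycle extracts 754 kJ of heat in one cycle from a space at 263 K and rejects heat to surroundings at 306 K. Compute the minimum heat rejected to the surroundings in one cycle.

Q_H ≈ 877 kJ

For a reversible cycle Q_H/Q_C = T_H/T_C, so Q_H = Q_C·T_H/T_C = 754 × 306.00/263.00 = 877 kJ.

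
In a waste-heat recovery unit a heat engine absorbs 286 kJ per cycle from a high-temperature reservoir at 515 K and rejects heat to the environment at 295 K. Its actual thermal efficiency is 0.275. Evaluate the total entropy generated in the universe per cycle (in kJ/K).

W = η·Q_H = 0.275 × 286 = 78.65 kJ, so Q_C = Q_H − W = 207.3 kJ.
Entropy balance on the reservoirs: −Q_H/T_H = -0.5553 kJ/K, +Q_C/T_C = 0.7029 kJ/K.
ΔS_univ = −Q_H/T_H + Q_C/T_C = 0.1475 kJ/K (> 0, since η = 0.275 < η_Carnot = 0.427).

ΔS_univ ≈ 0.1475 kJ/K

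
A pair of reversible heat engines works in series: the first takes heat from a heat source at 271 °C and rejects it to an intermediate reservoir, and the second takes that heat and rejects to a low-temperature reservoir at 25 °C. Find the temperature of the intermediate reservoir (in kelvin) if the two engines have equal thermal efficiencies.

T_m ≈ 403 K

T_H = 271 °C → 271 + 273.15 = 544.15 K.
T_C = 25 °C → 25 + 273.15 = 298.15 K.
Equal efficiencies require 1 − T_m/T_H = 1 − T_C/T_m, i.e. T_m/T_H = T_C/T_m, so T_m = √(T_H·T_C) = √(544.15 × 298.15) = 403 K.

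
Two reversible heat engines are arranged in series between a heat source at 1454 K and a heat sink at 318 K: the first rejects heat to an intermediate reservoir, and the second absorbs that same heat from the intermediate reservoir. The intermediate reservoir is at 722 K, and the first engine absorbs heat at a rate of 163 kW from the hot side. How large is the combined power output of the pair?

Two reversible stages in series are equivalent to a single Carnot engine between T_H and T_C, so η_total = 1 − T_C/T_H = 1 − 318.00/1454.00 = 0.7813.
W_total = η_total · Q_H = 0.7813 × 163 = 127.4 kW.

Ẇ_total ≈ 127.4 kW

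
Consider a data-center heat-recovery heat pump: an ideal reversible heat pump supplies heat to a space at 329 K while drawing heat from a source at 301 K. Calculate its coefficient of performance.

COP_HP ≈ 11.75

For a reversible heat pump, COP_HP = T_H/(T_H − T_C) = 329.00/(329.00 − 301.00) = 11.75.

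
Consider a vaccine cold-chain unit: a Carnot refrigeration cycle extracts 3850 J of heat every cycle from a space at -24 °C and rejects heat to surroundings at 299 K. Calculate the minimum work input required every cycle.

T_C = -24 °C → -24 + 273.15 = 249.15 K.
COP_R = T_C/(T_H − T_C) = 249.15/49.85 = 4.9980.
W = Q_C/COP_R = 3850/4.9980 = 770.3 J.

W_in ≈ 770.3 J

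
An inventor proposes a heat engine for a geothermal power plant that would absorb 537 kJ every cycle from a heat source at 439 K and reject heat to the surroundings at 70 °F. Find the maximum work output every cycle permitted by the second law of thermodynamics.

T_C = 70 °F → (70 − 32) × 5/9 = 21.11 °C = 294.26 K.
No engine can exceed the Carnot limit: η_max = 1 − T_C/T_H = 1 − 294.26/439.00 = 0.3297.
W_max = η_max · Q_H = 0.3297 × 537 = 177 kJ.

W_max ≈ 177 kJ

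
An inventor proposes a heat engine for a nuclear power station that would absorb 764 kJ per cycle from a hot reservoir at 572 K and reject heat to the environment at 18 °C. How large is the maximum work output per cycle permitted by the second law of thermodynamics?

W_max ≈ 375.1 kJ

T_C = 18 °C → 18 + 273.15 = 291.15 K.
No engine can exceed the Carnot limit: η_max = 1 − T_C/T_H = 1 − 291.15/572.00 = 0.4910.
W_max = η_max · Q_H = 0.4910 × 764 = 375.1 kJ.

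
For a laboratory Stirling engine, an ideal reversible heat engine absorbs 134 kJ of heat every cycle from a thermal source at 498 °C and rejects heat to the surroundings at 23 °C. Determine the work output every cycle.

T_H = 498 °C → 498 + 273.15 = 771.15 K.
T_C = 23 °C → 23 + 273.15 = 296.15 K.
Since the cycle is reversible, η = 1 − T_C/T_H = 1 − 296.15/771.15 = 0.6160.
W = η·Q_H = 0.6160 × 134 = 82.5 kJ.

W ≈ 82.5 kJ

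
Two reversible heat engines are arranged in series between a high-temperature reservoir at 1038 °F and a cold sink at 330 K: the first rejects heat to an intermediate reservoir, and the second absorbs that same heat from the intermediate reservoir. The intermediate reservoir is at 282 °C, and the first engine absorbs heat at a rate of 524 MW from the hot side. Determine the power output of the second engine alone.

Ẇ₂ ≈ 141.8 MW

T_H = 1038 °F → (1038 − 32) × 5/9 = 558.89 °C = 832.04 K.
T_m = 282 °C → 282 + 273.15 = 555.15 K.
Heat entering the second stage: Q_m = Q_H·(T_m/T_H) = 524 × 555.15/832.04 = 349.6 MW.
Second-stage efficiency η₂ = 1 − T_C/T_m = 1 − 330.00/555.15 = 0.4056, so W₂ = η₂·Q_m = 141.8 MW.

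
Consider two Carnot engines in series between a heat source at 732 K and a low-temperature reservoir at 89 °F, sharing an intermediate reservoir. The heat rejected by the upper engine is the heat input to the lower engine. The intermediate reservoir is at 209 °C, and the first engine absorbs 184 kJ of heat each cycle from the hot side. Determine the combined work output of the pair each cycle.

W_total ≈ 107 kJ

T_C = 89 °F → (89 − 32) × 5/9 = 31.67 °C = 304.82 K.
Two reversible stages in series are equivalent to a single Carnot engine between T_H and T_C, so η_total = 1 − T_C/T_H = 1 − 304.82/732.00 = 0.5836.
W_total = η_total · Q_H = 0.5836 × 184 = 107 kJ.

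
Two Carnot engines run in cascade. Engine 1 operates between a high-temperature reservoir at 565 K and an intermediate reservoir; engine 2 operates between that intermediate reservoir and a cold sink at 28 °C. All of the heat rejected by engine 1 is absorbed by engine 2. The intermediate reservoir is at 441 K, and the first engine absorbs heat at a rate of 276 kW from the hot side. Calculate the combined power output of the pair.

Ẇ_total ≈ 128.9 kW

T_C = 28 °C → 28 + 273.15 = 301.15 K.
Two reversible stages in series are equivalent to a single Carnot engine between T_H and T_C, so η_total = 1 − T_C/T_H = 1 − 301.15/565.00 = 0.4670.
W_total = η_total · Q_H = 0.4670 × 276 = 128.9 kW.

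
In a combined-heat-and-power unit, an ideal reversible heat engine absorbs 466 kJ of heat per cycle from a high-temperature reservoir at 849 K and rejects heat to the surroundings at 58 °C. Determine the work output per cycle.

T_C = 58 °C → 58 + 273.15 = 331.15 K.
The Carnot efficiency is η = 1 − T_C/T_H = 1 − 331.15/849.00 = 0.6100.
W = η·Q_H = 0.6100 × 466 = 284.2 kJ.

W ≈ 284.2 kJ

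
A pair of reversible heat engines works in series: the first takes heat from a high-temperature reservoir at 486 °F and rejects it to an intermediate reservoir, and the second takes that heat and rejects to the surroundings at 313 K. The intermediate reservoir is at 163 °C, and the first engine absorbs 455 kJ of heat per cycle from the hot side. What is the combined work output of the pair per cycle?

T_H = 486 °F → (486 − 32) × 5/9 = 252.22 °C = 525.37 K.
Two reversible stages in series are equivalent to a single Carnot engine between T_H and T_C, so η_total = 1 − T_C/T_H = 1 − 313.00/525.37 = 0.4042.
W_total = η_total · Q_H = 0.4042 × 455 = 184 kJ.

W_total ≈ 184 kJ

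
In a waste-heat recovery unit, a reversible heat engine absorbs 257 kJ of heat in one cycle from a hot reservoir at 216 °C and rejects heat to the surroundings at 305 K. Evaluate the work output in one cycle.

T_H = 216 °C → 216 + 273.15 = 489.15 K.
η_rev = 1 − T_C/T_H = 1 − 305.00/489.15 = 0.3765.
W = η·Q_H = 0.3765 × 257 = 96.8 kJ.

W ≈ 96.8 kJ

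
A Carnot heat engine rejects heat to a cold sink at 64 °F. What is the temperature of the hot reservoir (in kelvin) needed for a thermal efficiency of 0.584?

T_C = 64 °F → (64 − 32) × 5/9 = 17.78 °C = 290.93 K.
From η = 1 − T_C/T_H, solving for T_H gives T_H = T_C/(1 − η) = 290.93/(1 − 0.584) = 699 K.

T_H ≈ 699 K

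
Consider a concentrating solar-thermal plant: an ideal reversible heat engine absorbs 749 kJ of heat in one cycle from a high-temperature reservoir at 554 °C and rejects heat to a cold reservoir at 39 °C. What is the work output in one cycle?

T_H = 554 °C → 554 + 273.15 = 827.15 K.
T_C = 39 °C → 39 + 273.15 = 312.15 K.
Since the cycle is reversible, η = 1 − T_C/T_H = 1 − 312.15/827.15 = 0.6226.
W = η·Q_H = 0.6226 × 749 = 466 kJ.

W ≈ 466 kJ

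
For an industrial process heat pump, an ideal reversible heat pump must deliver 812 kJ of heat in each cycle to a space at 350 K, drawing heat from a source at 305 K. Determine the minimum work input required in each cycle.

W_in ≈ 104 kJ

For a reversible heat pump, COP_HP = T_H/(T_H − T_C) = 350.00/45.00 = 7.7778.
W = Q_H/COP_HP = 812/7.7778 = 104 kJ.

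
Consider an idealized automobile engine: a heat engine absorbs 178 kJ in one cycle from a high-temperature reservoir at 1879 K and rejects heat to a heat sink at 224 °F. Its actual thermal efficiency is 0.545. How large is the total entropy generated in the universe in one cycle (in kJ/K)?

ΔS_univ ≈ 0.119 kJ/K

T_C = 224 °F → (224 − 32) × 5/9 = 106.67 °C = 379.82 K.
W = η·Q_H = 0.545 × 178 = 97.01 kJ, so Q_C = Q_H − W = 80.99 kJ.
Entropy balance on the reservoirs: −Q_H/T_H = -0.09473 kJ/K, +Q_C/T_C = 0.2132 kJ/K.
ΔS_univ = −Q_H/T_H + Q_C/T_C = 0.119 kJ/K (> 0, since η = 0.545 < η_Carnot = 0.798).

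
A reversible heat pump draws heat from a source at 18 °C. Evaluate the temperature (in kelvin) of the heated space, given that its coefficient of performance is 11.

T_H ≈ 320 K

T_C = 18 °C → 18 + 273.15 = 291.15 K.
COP_HP = T_H/(T_H − T_C) ⇒ T_H = T_C·COP_HP/(COP_HP − 1) = 291.15 × 11/(11 − 1) = 320 K.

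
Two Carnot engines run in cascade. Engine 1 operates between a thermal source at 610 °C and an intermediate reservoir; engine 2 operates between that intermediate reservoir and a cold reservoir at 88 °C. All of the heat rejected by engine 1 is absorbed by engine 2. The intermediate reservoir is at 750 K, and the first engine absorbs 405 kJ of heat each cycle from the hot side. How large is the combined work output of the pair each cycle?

W_total ≈ 239 kJ

T_H = 610 °C → 610 + 273.15 = 883.15 K.
T_C = 88 °C → 88 + 273.15 = 361.15 K.
Two reversible stages in series are equivalent to a single Carnot engine between T_H and T_C, so η_total = 1 − T_C/T_H = 1 − 361.15/883.15 = 0.5911.
W_total = η_total · Q_H = 0.5911 × 405 = 239 kJ.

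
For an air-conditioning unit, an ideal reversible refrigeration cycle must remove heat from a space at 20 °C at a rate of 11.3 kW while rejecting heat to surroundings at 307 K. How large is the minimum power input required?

T_C = 20 °C → 20 + 273.15 = 293.15 K.
For a reversible refrigerator, COP_R = T_C/(T_H − T_C) = 293.15/13.85 = 21.1661.
W = Q_C/COP_R = 11.3/21.1661 = 0.534 kW.

Ẇ_in ≈ 0.534 kW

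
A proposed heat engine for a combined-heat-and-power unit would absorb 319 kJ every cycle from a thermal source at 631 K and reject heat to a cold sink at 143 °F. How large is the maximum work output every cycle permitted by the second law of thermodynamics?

W_max ≈ 150 kJ

T_C = 143 °F → (143 − 32) × 5/9 = 61.67 °C = 334.82 K.
The upper bound on efficiency is η_max = 1 − T_C/T_H = 1 − 334.82/631.00 = 0.4694.
W_max = η_max · Q_H = 0.4694 × 319 = 150 kJ.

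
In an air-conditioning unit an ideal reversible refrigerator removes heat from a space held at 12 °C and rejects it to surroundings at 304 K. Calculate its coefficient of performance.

COP_R ≈ 15.13

T_C = 12 °C → 12 + 273.15 = 285.15 K.
The reversible coefficient of performance is COP_R = T_C/(T_H − T_C) = 285.15/(304.00 − 285.15) = 15.13.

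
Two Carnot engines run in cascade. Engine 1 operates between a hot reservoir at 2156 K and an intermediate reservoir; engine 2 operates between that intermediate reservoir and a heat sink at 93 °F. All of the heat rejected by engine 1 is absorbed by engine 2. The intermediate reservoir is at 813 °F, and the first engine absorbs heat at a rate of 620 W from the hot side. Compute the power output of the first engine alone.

T_C = 93 °F → (93 − 32) × 5/9 = 33.89 °C = 307.04 K.
T_m = 813 °F → (813 − 32) × 5/9 = 433.89 °C = 707.04 K.
First-stage efficiency η₁ = 1 − T_m/T_H = 1 − 707.04/2156.00 = 0.6721.
W₁ = η₁·Q_H = 0.6721 × 620 = 417 W.

Ẇ₁ ≈ 417 W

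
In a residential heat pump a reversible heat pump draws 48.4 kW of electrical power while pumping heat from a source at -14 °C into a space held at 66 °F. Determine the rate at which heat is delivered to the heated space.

Q̇_H ≈ 430 kW

T_H = 66 °F → (66 − 32) × 5/9 = 18.89 °C = 292.04 K.
T_C = -14 °C → -14 + 273.15 = 259.15 K.
The Carnot heat-pump COP is COP_HP = T_H/(T_H − T_C) = 292.04/32.89 = 8.8796.
Q_H = COP_HP · W = 8.8796 × 48.4 = 430 kW.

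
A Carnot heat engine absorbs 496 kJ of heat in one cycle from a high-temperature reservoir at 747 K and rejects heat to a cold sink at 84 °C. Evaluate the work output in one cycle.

W ≈ 258.9 kJ

T_C = 84 °C → 84 + 273.15 = 357.15 K.
For a reversible engine, η = 1 − T_C/T_H = 1 − 357.15/747.00 = 0.5219.
W = η·Q_H = 0.5219 × 496 = 258.9 kJ.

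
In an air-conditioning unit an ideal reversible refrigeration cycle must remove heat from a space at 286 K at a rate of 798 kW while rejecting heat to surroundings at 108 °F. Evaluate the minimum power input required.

Ẇ_in ≈ 82.0 kW

T_H = 108 °F → (108 − 32) × 5/9 = 42.22 °C = 315.37 K.
Carnot COP: COP_R = T_C/(T_H − T_C) = 286.00/29.37 = 9.7371.
W = Q_C/COP_R = 798/9.7371 = 82.0 kW.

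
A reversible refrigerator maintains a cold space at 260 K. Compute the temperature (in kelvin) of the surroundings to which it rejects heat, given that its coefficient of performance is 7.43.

COP_R = T_C/(T_H − T_C) ⇒ T_H = T_C·(1 + 1/COP_R) = 260.00 × (1 + 1/7.43) = 295.0 K.

T_H ≈ 295.0 K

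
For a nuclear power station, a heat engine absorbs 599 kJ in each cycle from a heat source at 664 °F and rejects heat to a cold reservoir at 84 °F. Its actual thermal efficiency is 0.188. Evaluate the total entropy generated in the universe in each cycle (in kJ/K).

ΔS_univ ≈ 0.651 kJ/K

T_H = 664 °F → (664 − 32) × 5/9 = 351.11 °C = 624.26 K.
T_C = 84 °F → (84 − 32) × 5/9 = 28.89 °C = 302.04 K.
W = η·Q_H = 0.188 × 599 = 112.6 kJ, so Q_C = Q_H − W = 486.4 kJ.
Reservoir entropy changes: ΔS_H = −Q_H/T_H = −599/624.26 = -0.9595 kJ/K and ΔS_C = +Q_C/T_C = 486.4/302.04 = 1.610 kJ/K.
ΔS_univ = −Q_H/T_H + Q_C/T_C = 0.651 kJ/K (> 0, since η = 0.188 < η_Carnot = 0.516).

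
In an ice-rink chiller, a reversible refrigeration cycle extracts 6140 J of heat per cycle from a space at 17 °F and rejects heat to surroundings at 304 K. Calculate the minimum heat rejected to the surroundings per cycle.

T_C = 17 °F → (17 − 32) × 5/9 = -8.33 °C = 264.82 K.
For a reversible cycle Q_H/Q_C = T_H/T_C, so Q_H = Q_C·T_H/T_C = 6140 × 304.00/264.82 = 7048 J.

Q_H ≈ 7048 J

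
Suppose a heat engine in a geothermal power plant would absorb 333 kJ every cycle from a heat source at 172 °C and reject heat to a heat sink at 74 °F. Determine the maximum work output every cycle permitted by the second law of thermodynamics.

W_max ≈ 111 kJ

T_H = 172 °C → 172 + 273.15 = 445.15 K.
T_C = 74 °F → (74 − 32) × 5/9 = 23.33 °C = 296.48 K.
By the Carnot theorem, η_max = 1 − T_C/T_H = 1 − 296.48/445.15 = 0.3340.
W_max = η_max · Q_H = 0.3340 × 333 = 111 kJ.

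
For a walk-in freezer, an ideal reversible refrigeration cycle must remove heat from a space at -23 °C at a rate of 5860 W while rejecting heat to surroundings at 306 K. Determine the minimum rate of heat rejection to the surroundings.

Q̇_H ≈ 7168 W

T_C = -23 °C → -23 + 273.15 = 250.15 K.
For a reversible cycle Q_H/Q_C = T_H/T_C, so Q_H = Q_C·T_H/T_C = 5860 × 306.00/250.15 = 7168 W.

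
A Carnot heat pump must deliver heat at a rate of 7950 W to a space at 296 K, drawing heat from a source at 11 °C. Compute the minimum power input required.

T_C = 11 °C → 11 + 273.15 = 284.15 K.
The Carnot heat-pump COP is COP_HP = T_H/(T_H − T_C) = 296.00/11.85 = 24.9789.
W = Q_H/COP_HP = 7950/24.9789 = 318 W.

Ẇ_in ≈ 318 W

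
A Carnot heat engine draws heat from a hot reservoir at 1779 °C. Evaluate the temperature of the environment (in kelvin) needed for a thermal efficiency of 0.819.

T_H = 1779 °C → 1779 + 273.15 = 2052.15 K.
From η = 1 − T_C/T_H, T_C = T_H·(1 − η) = 2052.15 × (1 − 0.819) = 371 K.

T_C ≈ 371 K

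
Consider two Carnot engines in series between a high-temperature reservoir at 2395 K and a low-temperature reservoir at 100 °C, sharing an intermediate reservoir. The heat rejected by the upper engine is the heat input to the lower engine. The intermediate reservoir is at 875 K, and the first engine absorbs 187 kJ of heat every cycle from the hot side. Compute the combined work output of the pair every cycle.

W_total ≈ 158 kJ

T_C = 100 °C → 100 + 273.15 = 373.15 K.
Two reversible stages in series are equivalent to a single Carnot engine between T_H and T_C, so η_total = 1 − T_C/T_H = 1 − 373.15/2395.00 = 0.8442.
W_total = η_total · Q_H = 0.8442 × 187 = 158 kJ.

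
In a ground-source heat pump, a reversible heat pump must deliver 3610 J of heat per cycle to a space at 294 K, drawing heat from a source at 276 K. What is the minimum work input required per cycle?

W_in ≈ 221.0 J

COP_HP = T_H/(T_H − T_C) = 294.00/18.00 = 16.3333.
W = Q_H/COP_HP = 3610/16.3333 = 221.0 J.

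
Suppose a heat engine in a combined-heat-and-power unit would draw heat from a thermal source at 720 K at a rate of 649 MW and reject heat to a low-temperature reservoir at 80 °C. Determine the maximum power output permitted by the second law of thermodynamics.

Ẇ_max ≈ 331 MW

T_C = 80 °C → 80 + 273.15 = 353.15 K.
The second-law ceiling is the Carnot efficiency, η_max = 1 − T_C/T_H = 1 − 353.15/720.00 = 0.5095.
W_max = η_max · Q_H = 0.5095 × 649 = 331 MW.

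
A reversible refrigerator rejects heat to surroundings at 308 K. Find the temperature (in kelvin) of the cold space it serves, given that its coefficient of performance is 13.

COP_R = T_C/(T_H − T_C) ⇒ T_C = T_H·COP_R/(1 + COP_R) = 308.00 × 13/(1 + 13) = 286 K.

T_C ≈ 286 K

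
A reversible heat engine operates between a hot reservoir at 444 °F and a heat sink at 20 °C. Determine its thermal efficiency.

η ≈ 0.4161

T_H = 444 °F → (444 − 32) × 5/9 = 228.89 °C = 502.04 K.
T_C = 20 °C → 20 + 273.15 = 293.15 K.
η_rev = 1 − T_C/T_H = 1 − 293.15/502.04 = 0.4161.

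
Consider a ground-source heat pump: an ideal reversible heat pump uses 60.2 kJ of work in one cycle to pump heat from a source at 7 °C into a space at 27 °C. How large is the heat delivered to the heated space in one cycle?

Q_H ≈ 903 kJ

T_H = 27 °C → 27 + 273.15 = 300.15 K.
T_C = 7 °C → 7 + 273.15 = 280.15 K.
Reversible heating COP: COP_HP = T_H/(T_H − T_C) = 300.15/20.00 = 15.0075.
Q_H = COP_HP · W = 15.0075 × 60.2 = 903 kJ.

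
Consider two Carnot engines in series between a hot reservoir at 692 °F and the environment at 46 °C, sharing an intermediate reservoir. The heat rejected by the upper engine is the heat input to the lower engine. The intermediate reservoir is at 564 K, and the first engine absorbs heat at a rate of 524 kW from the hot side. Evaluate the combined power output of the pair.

T_H = 692 °F → (692 − 32) × 5/9 = 366.67 °C = 639.82 K.
T_C = 46 °C → 46 + 273.15 = 319.15 K.
Two reversible stages in series are equivalent to a single Carnot engine between T_H and T_C, so η_total = 1 − T_C/T_H = 1 − 319.15/639.82 = 0.5012.
W_total = η_total · Q_H = 0.5012 × 524 = 262.6 kW.

Ẇ_total ≈ 262.6 kW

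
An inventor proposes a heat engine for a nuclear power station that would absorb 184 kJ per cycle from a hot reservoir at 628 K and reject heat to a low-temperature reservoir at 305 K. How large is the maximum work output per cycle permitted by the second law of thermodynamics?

W_max ≈ 94.64 kJ

The second-law ceiling is the Carnot efficiency, η_max = 1 − T_C/T_H = 1 − 305.00/628.00 = 0.5143.
W_max = η_max · Q_H = 0.5143 × 184 = 94.64 kJ.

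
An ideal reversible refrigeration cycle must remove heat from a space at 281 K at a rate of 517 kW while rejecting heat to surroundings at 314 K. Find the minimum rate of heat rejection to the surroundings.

Q̇_H ≈ 578 kW

For a reversible cycle Q_H/Q_C = T_H/T_C, so Q_H = Q_C·T_H/T_C = 517 × 314.00/281.00 = 578 kW.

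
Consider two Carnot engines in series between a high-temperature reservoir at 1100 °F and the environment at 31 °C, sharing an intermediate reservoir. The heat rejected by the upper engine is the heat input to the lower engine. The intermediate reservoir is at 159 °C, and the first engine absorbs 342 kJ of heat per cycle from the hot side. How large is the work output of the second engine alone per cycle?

T_H = 1100 °F → (1100 − 32) × 5/9 = 593.33 °C = 866.48 K.
T_C = 31 °C → 31 + 273.15 = 304.15 K.
T_m = 159 °C → 159 + 273.15 = 432.15 K.
Heat entering the second stage: Q_m = Q_H·(T_m/T_H) = 342 × 432.15/866.48 = 171 kJ.
Second-stage efficiency η₂ = 1 − T_C/T_m = 1 − 304.15/432.15 = 0.2962, so W₂ = η₂·Q_m = 50.5 kJ.

W₂ ≈ 50.5 kJ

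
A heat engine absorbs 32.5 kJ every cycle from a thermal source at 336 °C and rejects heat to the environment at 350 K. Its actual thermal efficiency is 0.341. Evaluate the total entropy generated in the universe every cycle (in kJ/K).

ΔS_univ ≈ 0.00784 kJ/K

T_H = 336 °C → 336 + 273.15 = 609.15 K.
W = η·Q_H = 0.341 × 32.5 = 11.08 kJ, so Q_C = Q_H − W = 21.42 kJ.
Reservoir entropy changes: ΔS_H = −Q_H/T_H = −32.5/609.15 = -0.05335 kJ/K and ΔS_C = +Q_C/T_C = 21.42/350.00 = 0.06119 kJ/K.
ΔS_univ = −Q_H/T_H + Q_C/T_C = 0.00784 kJ/K (> 0, since η = 0.341 < η_Carnot = 0.425).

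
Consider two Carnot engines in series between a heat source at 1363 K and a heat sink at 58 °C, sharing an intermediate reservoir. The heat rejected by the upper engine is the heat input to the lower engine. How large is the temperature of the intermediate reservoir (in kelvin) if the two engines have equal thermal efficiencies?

T_m ≈ 672 K

T_C = 58 °C → 58 + 273.15 = 331.15 K.
Equal efficiencies require 1 − T_m/T_H = 1 − T_C/T_m, i.e. T_m/T_H = T_C/T_m, so T_m = √(T_H·T_C) = √(1363.00 × 331.15) = 672 K.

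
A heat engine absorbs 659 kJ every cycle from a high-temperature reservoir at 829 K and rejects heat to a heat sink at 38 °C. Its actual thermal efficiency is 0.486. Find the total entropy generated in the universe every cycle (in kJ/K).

T_C = 38 °C → 38 + 273.15 = 311.15 K.
W = η·Q_H = 0.486 × 659 = 320.3 kJ, so Q_C = Q_H − W = 338.7 kJ.
Entropy balance on the reservoirs: −Q_H/T_H = -0.7949 kJ/K, +Q_C/T_C = 1.089 kJ/K.
ΔS_univ = −Q_H/T_H + Q_C/T_C = 0.294 kJ/K (> 0, since η = 0.486 < η_Carnot = 0.625).

ΔS_univ ≈ 0.294 kJ/K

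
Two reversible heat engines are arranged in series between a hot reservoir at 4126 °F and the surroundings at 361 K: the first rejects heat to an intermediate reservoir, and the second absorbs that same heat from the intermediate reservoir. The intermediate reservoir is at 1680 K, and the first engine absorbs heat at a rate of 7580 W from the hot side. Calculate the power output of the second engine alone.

Ẇ₂ ≈ 3920 W

T_H = 4126 °F → (4126 − 32) × 5/9 = 2274.44 °C = 2547.59 K.
Heat entering the second stage: Q_m = Q_H·(T_m/T_H) = 7580 × 1680.00/2547.59 = 5000 W.
Second-stage efficiency η₂ = 1 − T_C/T_m = 1 − 361.00/1680.00 = 0.7851, so W₂ = η₂·Q_m = 3920 W.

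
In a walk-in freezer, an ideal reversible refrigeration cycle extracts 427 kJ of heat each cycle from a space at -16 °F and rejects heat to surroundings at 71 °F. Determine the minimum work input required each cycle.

T_H = 71 °F → (71 − 32) × 5/9 = 21.67 °C = 294.82 K.
T_C = -16 °F → (-16 − 32) × 5/9 = -26.67 °C = 246.48 K.
COP_R = T_C/(T_H − T_C) = 246.48/48.33 = 5.0997.
W = Q_C/COP_R = 427/5.0997 = 83.7 kJ.

W_in ≈ 83.7 kJ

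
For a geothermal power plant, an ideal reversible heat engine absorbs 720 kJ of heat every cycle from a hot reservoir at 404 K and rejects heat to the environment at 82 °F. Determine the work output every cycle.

T_C = 82 °F → (82 − 32) × 5/9 = 27.78 °C = 300.93 K.
For a reversible engine, η = 1 − T_C/T_H = 1 − 300.93/404.00 = 0.2551.
W = η·Q_H = 0.2551 × 720 = 183.7 kJ.

W ≈ 183.7 kJ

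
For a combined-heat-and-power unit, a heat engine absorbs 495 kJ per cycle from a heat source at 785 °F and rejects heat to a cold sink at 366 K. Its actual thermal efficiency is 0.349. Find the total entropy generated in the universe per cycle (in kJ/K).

T_H = 785 °F → (785 − 32) × 5/9 = 418.33 °C = 691.48 K.
W = η·Q_H = 0.349 × 495 = 172.8 kJ, so Q_C = Q_H − W = 322.2 kJ.
The hot reservoir loses entropy Q_H/T_H = 495/691.48 = 0.7159 kJ/K; the cold reservoir gains Q_C/T_C = 322.2/366.00 = 0.8805 kJ/K.
ΔS_univ = −Q_H/T_H + Q_C/T_C = 0.165 kJ/K (> 0, since η = 0.349 < η_Carnot = 0.471).

ΔS_univ ≈ 0.165 kJ/K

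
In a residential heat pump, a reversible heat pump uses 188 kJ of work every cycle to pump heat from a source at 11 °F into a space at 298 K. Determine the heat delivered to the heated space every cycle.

T_C = 11 °F → (11 − 32) × 5/9 = -11.67 °C = 261.48 K.
Reversible heating COP: COP_HP = T_H/(T_H − T_C) = 298.00/36.52 = 8.1607.
Q_H = COP_HP · W = 8.1607 × 188 = 1530 kJ.

Q_H ≈ 1530 kJ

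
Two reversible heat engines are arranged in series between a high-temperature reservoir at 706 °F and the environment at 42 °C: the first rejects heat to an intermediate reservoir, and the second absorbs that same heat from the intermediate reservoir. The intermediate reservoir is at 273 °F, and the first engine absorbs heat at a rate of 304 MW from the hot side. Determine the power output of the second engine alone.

Ẇ₂ ≈ 43.1 MW

T_H = 706 °F → (706 − 32) × 5/9 = 374.44 °C = 647.59 K.
T_C = 42 °C → 42 + 273.15 = 315.15 K.
T_m = 273 °F → (273 − 32) × 5/9 = 133.89 °C = 407.04 K.
Heat entering the second stage: Q_m = Q_H·(T_m/T_H) = 304 × 407.04/647.59 = 191 MW.
Second-stage efficiency η₂ = 1 − T_C/T_m = 1 − 315.15/407.04 = 0.2257, so W₂ = η₂·Q_m = 43.1 MW.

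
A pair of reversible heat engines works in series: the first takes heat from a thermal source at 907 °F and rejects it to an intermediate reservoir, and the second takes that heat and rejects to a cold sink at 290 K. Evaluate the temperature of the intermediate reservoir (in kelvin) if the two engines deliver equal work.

T_m ≈ 525 K

T_H = 907 °F → (907 − 32) × 5/9 = 486.11 °C = 759.26 K.
For reversible stages Q_m = Q_H·(T_m/T_H). Setting W₁ = Q_H(1 − T_m/T_H) equal to W₂ = Q_m(1 − T_C/T_m) = Q_H·(T_m − T_C)/T_H gives T_H − T_m = T_m − T_C, so T_m = (T_H + T_C)/2 = (759.26 + 290.00)/2 = 525 K.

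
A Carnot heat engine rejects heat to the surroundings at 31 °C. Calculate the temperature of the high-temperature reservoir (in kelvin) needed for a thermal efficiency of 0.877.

T_H ≈ 2470 K

T_C = 31 °C → 31 + 273.15 = 304.15 K.
From η = 1 − T_C/T_H, solving for T_H gives T_H = T_C/(1 − η) = 304.15/(1 − 0.877) = 2470 K.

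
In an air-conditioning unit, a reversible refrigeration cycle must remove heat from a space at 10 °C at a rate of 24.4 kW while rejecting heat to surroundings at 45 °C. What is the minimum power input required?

Ẇ_in ≈ 3.02 kW

T_H = 45 °C → 45 + 273.15 = 318.15 K.
T_C = 10 °C → 10 + 273.15 = 283.15 K.
The reversible coefficient of performance is COP_R = T_C/(T_H − T_C) = 283.15/35.00 = 8.0900.
W = Q_C/COP_R = 24.4/8.0900 = 3.02 kW.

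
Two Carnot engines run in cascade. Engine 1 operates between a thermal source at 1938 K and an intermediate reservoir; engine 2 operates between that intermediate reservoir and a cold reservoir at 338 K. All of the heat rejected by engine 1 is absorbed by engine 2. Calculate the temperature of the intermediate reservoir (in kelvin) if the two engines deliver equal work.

For reversible stages Q_m = Q_H·(T_m/T_H). Setting W₁ = Q_H(1 − T_m/T_H) equal to W₂ = Q_m(1 − T_C/T_m) = Q_H·(T_m − T_C)/T_H gives T_H − T_m = T_m − T_C, so T_m = (T_H + T_C)/2 = (1938.00 + 338.00)/2 = 1140 K.

T_m ≈ 1140 K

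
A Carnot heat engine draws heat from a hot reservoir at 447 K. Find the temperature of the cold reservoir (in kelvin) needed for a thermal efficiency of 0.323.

From η = 1 − T_C/T_H, T_C = T_H·(1 − η) = 447.00 × (1 − 0.323) = 303 K.

T_C ≈ 303 K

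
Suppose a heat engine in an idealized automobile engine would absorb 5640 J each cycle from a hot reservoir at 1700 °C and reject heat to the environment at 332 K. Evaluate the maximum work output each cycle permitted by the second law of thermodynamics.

W_max ≈ 4690 J

T_H = 1700 °C → 1700 + 273.15 = 1973.15 K.
No engine can exceed the Carnot limit: η_max = 1 − T_C/T_H = 1 − 332.00/1973.15 = 0.8317.
W_max = η_max · Q_H = 0.8317 × 5640 = 4690 J.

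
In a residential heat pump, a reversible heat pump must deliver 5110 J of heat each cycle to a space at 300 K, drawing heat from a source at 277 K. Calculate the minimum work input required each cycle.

W_in ≈ 392 J

COP_HP = T_H/(T_H − T_C) = 300.00/23.00 = 13.0435.
W = Q_H/COP_HP = 5110/13.0435 = 392 J.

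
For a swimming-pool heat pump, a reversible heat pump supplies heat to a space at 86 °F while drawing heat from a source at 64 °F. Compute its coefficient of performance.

T_H = 86 °F → (86 − 32) × 5/9 = 30.00 °C = 303.15 K.
T_C = 64 °F → (64 − 32) × 5/9 = 17.78 °C = 290.93 K.
COP_HP = T_H/(T_H − T_C) = 303.15/(303.15 − 290.93) = 24.8.

COP_HP ≈ 24.8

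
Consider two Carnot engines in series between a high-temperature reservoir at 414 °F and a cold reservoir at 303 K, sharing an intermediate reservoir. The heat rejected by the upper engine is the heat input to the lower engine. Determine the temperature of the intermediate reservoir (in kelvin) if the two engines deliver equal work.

T_m ≈ 394 K

T_H = 414 °F → (414 − 32) × 5/9 = 212.22 °C = 485.37 K.
For reversible stages Q_m = Q_H·(T_m/T_H). Setting W₁ = Q_H(1 − T_m/T_H) equal to W₂ = Q_m(1 − T_C/T_m) = Q_H·(T_m − T_C)/T_H gives T_H − T_m = T_m − T_C, so T_m = (T_H + T_C)/2 = (485.37 + 303.00)/2 = 394 K.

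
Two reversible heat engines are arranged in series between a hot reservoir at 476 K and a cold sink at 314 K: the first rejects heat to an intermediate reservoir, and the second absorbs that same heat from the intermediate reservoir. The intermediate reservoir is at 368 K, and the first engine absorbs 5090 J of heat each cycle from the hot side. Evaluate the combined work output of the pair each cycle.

W_total ≈ 1730 J

Two reversible stages in series are equivalent to a single Carnot engine between T_H and T_C, so η_total = 1 − T_C/T_H = 1 − 314.00/476.00 = 0.3403.
W_total = η_total · Q_H = 0.3403 × 5090 = 1730 J.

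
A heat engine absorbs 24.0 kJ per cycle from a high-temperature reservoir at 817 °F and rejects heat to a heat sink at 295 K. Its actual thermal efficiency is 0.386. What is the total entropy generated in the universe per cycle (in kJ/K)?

ΔS_univ ≈ 0.01611 kJ/K

T_H = 817 °F → (817 − 32) × 5/9 = 436.11 °C = 709.26 K.
W = η·Q_H = 0.386 × 24.0 = 9.264 kJ, so Q_C = Q_H − W = 14.74 kJ.
Entropy balance on the reservoirs: −Q_H/T_H = -0.03384 kJ/K, +Q_C/T_C = 0.04995 kJ/K.
ΔS_univ = −Q_H/T_H + Q_C/T_C = 0.01611 kJ/K (> 0, since η = 0.386 < η_Carnot = 0.584).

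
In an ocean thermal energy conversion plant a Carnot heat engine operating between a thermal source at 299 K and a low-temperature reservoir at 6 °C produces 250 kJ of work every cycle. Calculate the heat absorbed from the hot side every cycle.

T_C = 6 °C → 6 + 273.15 = 279.15 K.
Since the cycle is reversible, η = 1 − T_C/T_H = 1 − 279.15/299.00 = 0.0664.
Q_H = W/η = 250/0.0664 = 3770 kJ.

Q_H ≈ 3770 kJ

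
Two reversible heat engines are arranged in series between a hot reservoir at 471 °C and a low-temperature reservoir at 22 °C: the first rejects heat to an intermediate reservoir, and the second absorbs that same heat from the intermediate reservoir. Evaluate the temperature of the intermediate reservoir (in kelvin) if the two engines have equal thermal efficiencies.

T_H = 471 °C → 471 + 273.15 = 744.15 K.
T_C = 22 °C → 22 + 273.15 = 295.15 K.
Equal efficiencies require 1 − T_m/T_H = 1 − T_C/T_m, i.e. T_m/T_H = T_C/T_m, so T_m = √(T_H·T_C) = √(744.15 × 295.15) = 469 K.

T_m ≈ 469 K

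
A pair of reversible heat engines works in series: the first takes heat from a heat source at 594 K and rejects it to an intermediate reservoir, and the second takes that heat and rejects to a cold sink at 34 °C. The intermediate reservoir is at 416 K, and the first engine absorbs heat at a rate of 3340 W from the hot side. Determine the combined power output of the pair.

T_C = 34 °C → 34 + 273.15 = 307.15 K.
Two reversible stages in series are equivalent to a single Carnot engine between T_H and T_C, so η_total = 1 − T_C/T_H = 1 − 307.15/594.00 = 0.4829.
W_total = η_total · Q_H = 0.4829 × 3340 = 1610 W.

Ẇ_total ≈ 1610 W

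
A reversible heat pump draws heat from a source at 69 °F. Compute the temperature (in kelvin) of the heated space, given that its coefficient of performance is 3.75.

T_C = 69 °F → (69 − 32) × 5/9 = 20.56 °C = 293.71 K.
COP_HP = T_H/(T_H − T_C) ⇒ T_H = T_C·COP_HP/(COP_HP − 1) = 293.71 × 3.75/(3.75 − 1) = 400.5 K.

T_H ≈ 400.5 K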